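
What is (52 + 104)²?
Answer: 24336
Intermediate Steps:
(52 + 104)² = 156² = 24336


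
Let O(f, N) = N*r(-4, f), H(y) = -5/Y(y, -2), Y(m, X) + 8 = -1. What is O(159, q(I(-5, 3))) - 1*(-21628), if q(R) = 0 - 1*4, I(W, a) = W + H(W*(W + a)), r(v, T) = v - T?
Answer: 22280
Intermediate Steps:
Y(m, X) = -9 (Y(m, X) = -8 - 1 = -9)
H(y) = 5/9 (H(y) = -5/(-9) = -5*(-1/9) = 5/9)
I(W, a) = 5/9 + W (I(W, a) = W + 5/9 = 5/9 + W)
q(R) = -4 (q(R) = 0 - 4 = -4)
O(f, N) = N*(-4 - f)
O(159, q(I(-5, 3))) - 1*(-21628) = -1*(-4)*(4 + 159) - 1*(-21628) = -1*(-4)*163 + 21628 = 652 + 21628 = 22280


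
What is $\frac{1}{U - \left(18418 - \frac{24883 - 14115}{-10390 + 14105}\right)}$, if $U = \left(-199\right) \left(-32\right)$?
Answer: $- \frac{3715}{44754982} \approx -8.3008 \cdot 10^{-5}$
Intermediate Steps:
$U = 6368$
$\frac{1}{U - \left(18418 - \frac{24883 - 14115}{-10390 + 14105}\right)} = \frac{1}{6368 - \left(18418 - \frac{24883 - 14115}{-10390 + 14105}\right)} = \frac{1}{6368 - \left(18418 - \frac{10768}{3715}\right)} = \frac{1}{6368 + \left(-18418 + 10768 \cdot \frac{1}{3715}\right)} = \frac{1}{6368 + \left(-18418 + \frac{10768}{3715}\right)} = \frac{1}{6368 - \frac{68412102}{3715}} = \frac{1}{- \frac{44754982}{3715}} = - \frac{3715}{44754982}$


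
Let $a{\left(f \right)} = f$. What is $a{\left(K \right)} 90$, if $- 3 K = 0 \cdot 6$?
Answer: $0$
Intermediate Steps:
$K = 0$ ($K = - \frac{0 \cdot 6}{3} = \left(- \frac{1}{3}\right) 0 = 0$)
$a{\left(K \right)} 90 = 0 \cdot 90 = 0$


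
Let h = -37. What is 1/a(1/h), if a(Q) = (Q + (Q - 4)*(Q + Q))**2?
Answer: 1874161/68121 ≈ 27.512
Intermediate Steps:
a(Q) = (Q + 2*Q*(-4 + Q))**2 (a(Q) = (Q + (-4 + Q)*(2*Q))**2 = (Q + 2*Q*(-4 + Q))**2)
1/a(1/h) = 1/((1/(-37))**2*(-7 + 2/(-37))**2) = 1/((-1/37)**2*(-7 + 2*(-1/37))**2) = 1/((-7 - 2/37)**2/1369) = 1/((-261/37)**2/1369) = 1/((1/1369)*(68121/1369)) = 1/(68121/1874161) = 1874161/68121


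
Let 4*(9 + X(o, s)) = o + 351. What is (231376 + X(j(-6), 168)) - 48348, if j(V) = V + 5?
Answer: 366213/2 ≈ 1.8311e+5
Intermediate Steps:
j(V) = 5 + V
X(o, s) = 315/4 + o/4 (X(o, s) = -9 + (o + 351)/4 = -9 + (351 + o)/4 = -9 + (351/4 + o/4) = 315/4 + o/4)
(231376 + X(j(-6), 168)) - 48348 = (231376 + (315/4 + (5 - 6)/4)) - 48348 = (231376 + (315/4 + (¼)*(-1))) - 48348 = (231376 + (315/4 - ¼)) - 48348 = (231376 + 157/2) - 48348 = 462909/2 - 48348 = 366213/2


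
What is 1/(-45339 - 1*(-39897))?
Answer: -1/5442 ≈ -0.00018376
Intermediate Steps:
1/(-45339 - 1*(-39897)) = 1/(-45339 + 39897) = 1/(-5442) = -1/5442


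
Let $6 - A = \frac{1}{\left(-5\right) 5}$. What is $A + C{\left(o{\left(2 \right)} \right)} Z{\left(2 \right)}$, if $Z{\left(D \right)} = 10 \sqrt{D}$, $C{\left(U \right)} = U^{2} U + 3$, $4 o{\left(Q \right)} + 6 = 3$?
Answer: $\frac{151}{25} + \frac{825 \sqrt{2}}{32} \approx 42.5$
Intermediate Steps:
$o{\left(Q \right)} = - \frac{3}{4}$ ($o{\left(Q \right)} = - \frac{3}{2} + \frac{1}{4} \cdot 3 = - \frac{3}{2} + \frac{3}{4} = - \frac{3}{4}$)
$A = \frac{151}{25}$ ($A = 6 - \frac{1}{\left(-5\right) 5} = 6 - \frac{1}{-25} = 6 - - \frac{1}{25} = 6 + \frac{1}{25} = \frac{151}{25} \approx 6.04$)
$C{\left(U \right)} = 3 + U^{3}$ ($C{\left(U \right)} = U^{3} + 3 = 3 + U^{3}$)
$A + C{\left(o{\left(2 \right)} \right)} Z{\left(2 \right)} = \frac{151}{25} + \left(3 + \left(- \frac{3}{4}\right)^{3}\right) 10 \sqrt{2} = \frac{151}{25} + \left(3 - \frac{27}{64}\right) 10 \sqrt{2} = \frac{151}{25} + \frac{165 \cdot 10 \sqrt{2}}{64} = \frac{151}{25} + \frac{825 \sqrt{2}}{32}$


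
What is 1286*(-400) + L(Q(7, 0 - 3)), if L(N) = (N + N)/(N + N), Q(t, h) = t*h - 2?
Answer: -514399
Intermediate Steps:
Q(t, h) = -2 + h*t (Q(t, h) = h*t - 2 = -2 + h*t)
L(N) = 1 (L(N) = (2*N)/((2*N)) = (2*N)*(1/(2*N)) = 1)
1286*(-400) + L(Q(7, 0 - 3)) = 1286*(-400) + 1 = -514400 + 1 = -514399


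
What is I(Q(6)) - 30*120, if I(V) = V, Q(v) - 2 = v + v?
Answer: -3586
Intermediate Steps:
Q(v) = 2 + 2*v (Q(v) = 2 + (v + v) = 2 + 2*v)
I(Q(6)) - 30*120 = (2 + 2*6) - 30*120 = (2 + 12) - 3600 = 14 - 3600 = -3586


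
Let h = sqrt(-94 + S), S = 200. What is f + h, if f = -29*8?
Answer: -232 + sqrt(106) ≈ -221.70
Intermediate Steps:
f = -232
h = sqrt(106) (h = sqrt(-94 + 200) = sqrt(106) ≈ 10.296)
f + h = -232 + sqrt(106)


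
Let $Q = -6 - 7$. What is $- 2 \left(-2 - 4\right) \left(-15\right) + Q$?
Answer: $-193$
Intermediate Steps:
$Q = -13$
$- 2 \left(-2 - 4\right) \left(-15\right) + Q = - 2 \left(-2 - 4\right) \left(-15\right) - 13 = \left(-2\right) \left(-6\right) \left(-15\right) - 13 = 12 \left(-15\right) - 13 = -180 - 13 = -193$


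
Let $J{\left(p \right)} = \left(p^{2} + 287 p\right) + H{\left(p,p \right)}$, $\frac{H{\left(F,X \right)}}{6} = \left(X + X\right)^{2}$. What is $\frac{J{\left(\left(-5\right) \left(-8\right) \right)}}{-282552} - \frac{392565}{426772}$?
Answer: $- \frac{5537093685}{5024386756} \approx -1.102$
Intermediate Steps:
$H{\left(F,X \right)} = 24 X^{2}$ ($H{\left(F,X \right)} = 6 \left(X + X\right)^{2} = 6 \left(2 X\right)^{2} = 6 \cdot 4 X^{2} = 24 X^{2}$)
$J{\left(p \right)} = 25 p^{2} + 287 p$ ($J{\left(p \right)} = \left(p^{2} + 287 p\right) + 24 p^{2} = 25 p^{2} + 287 p$)
$\frac{J{\left(\left(-5\right) \left(-8\right) \right)}}{-282552} - \frac{392565}{426772} = \frac{\left(-5\right) \left(-8\right) \left(287 + 25 \left(\left(-5\right) \left(-8\right)\right)\right)}{-282552} - \frac{392565}{426772} = 40 \left(287 + 25 \cdot 40\right) \left(- \frac{1}{282552}\right) - \frac{392565}{426772} = 40 \left(287 + 1000\right) \left(- \frac{1}{282552}\right) - \frac{392565}{426772} = 40 \cdot 1287 \left(- \frac{1}{282552}\right) - \frac{392565}{426772} = 51480 \left(- \frac{1}{282552}\right) - \frac{392565}{426772} = - \frac{2145}{11773} - \frac{392565}{426772} = - \frac{5537093685}{5024386756}$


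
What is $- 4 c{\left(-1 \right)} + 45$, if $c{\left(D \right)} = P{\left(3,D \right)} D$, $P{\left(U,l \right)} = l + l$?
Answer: $37$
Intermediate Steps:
$P{\left(U,l \right)} = 2 l$
$c{\left(D \right)} = 2 D^{2}$ ($c{\left(D \right)} = 2 D D = 2 D^{2}$)
$- 4 c{\left(-1 \right)} + 45 = - 4 \cdot 2 \left(-1\right)^{2} + 45 = - 4 \cdot 2 \cdot 1 + 45 = \left(-4\right) 2 + 45 = -8 + 45 = 37$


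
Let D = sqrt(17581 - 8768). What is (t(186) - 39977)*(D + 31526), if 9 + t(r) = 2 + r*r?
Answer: -169862088 - 5388*sqrt(8813) ≈ -1.7037e+8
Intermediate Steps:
t(r) = -7 + r**2 (t(r) = -9 + (2 + r*r) = -9 + (2 + r**2) = -7 + r**2)
D = sqrt(8813) ≈ 93.878
(t(186) - 39977)*(D + 31526) = ((-7 + 186**2) - 39977)*(sqrt(8813) + 31526) = ((-7 + 34596) - 39977)*(31526 + sqrt(8813)) = (34589 - 39977)*(31526 + sqrt(8813)) = -5388*(31526 + sqrt(8813)) = -169862088 - 5388*sqrt(8813)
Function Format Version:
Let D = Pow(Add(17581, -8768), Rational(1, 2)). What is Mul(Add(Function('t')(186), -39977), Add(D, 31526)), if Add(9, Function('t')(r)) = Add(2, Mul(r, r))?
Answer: Add(-169862088, Mul(-5388, Pow(8813, Rational(1, 2)))) ≈ -1.7037e+8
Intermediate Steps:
Function('t')(r) = Add(-7, Pow(r, 2)) (Function('t')(r) = Add(-9, Add(2, Mul(r, r))) = Add(-9, Add(2, Pow(r, 2))) = Add(-7, Pow(r, 2)))
D = Pow(8813, Rational(1, 2)) ≈ 93.878
Mul(Add(Function('t')(186), -39977), Add(D, 31526)) = Mul(Add(Add(-7, Pow(186, 2)), -39977), Add(Pow(8813, Rational(1, 2)), 31526)) = Mul(Add(Add(-7, 34596), -39977), Add(31526, Pow(8813, Rational(1, 2)))) = Mul(Add(34589, -39977), Add(31526, Pow(8813, Rational(1, 2)))) = Mul(-5388, Add(31526, Pow(8813, Rational(1, 2)))) = Add(-169862088, Mul(-5388, Pow(8813, Rational(1, 2))))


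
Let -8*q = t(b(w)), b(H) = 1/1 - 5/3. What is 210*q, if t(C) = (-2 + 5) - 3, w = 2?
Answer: 0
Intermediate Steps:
b(H) = -2/3 (b(H) = 1*1 - 5*1/3 = 1 - 5/3 = -2/3)
t(C) = 0 (t(C) = 3 - 3 = 0)
q = 0 (q = -1/8*0 = 0)
210*q = 210*0 = 0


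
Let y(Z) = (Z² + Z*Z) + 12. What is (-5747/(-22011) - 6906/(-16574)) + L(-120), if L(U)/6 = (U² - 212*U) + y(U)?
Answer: 75134996659556/182405157 ≈ 4.1191e+5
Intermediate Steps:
y(Z) = 12 + 2*Z² (y(Z) = (Z² + Z²) + 12 = 2*Z² + 12 = 12 + 2*Z²)
L(U) = 72 - 1272*U + 18*U² (L(U) = 6*((U² - 212*U) + (12 + 2*U²)) = 6*(12 - 212*U + 3*U²) = 72 - 1272*U + 18*U²)
(-5747/(-22011) - 6906/(-16574)) + L(-120) = (-5747/(-22011) - 6906/(-16574)) + (72 - 1272*(-120) + 18*(-120)²) = (-5747*(-1/22011) - 6906*(-1/16574)) + (72 + 152640 + 18*14400) = (5747/22011 + 3453/8287) + (72 + 152640 + 259200) = 123629372/182405157 + 411912 = 75134996659556/182405157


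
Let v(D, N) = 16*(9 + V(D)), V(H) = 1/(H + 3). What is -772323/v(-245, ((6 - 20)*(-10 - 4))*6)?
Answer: -93451083/17416 ≈ -5365.8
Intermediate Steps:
V(H) = 1/(3 + H)
v(D, N) = 144 + 16/(3 + D) (v(D, N) = 16*(9 + 1/(3 + D)) = 144 + 16/(3 + D))
-772323/v(-245, ((6 - 20)*(-10 - 4))*6) = -772323*(3 - 245)/(16*(28 + 9*(-245))) = -772323*(-121/(8*(28 - 2205))) = -772323/(16*(-1/242)*(-2177)) = -772323/17416/121 = -772323*121/17416 = -93451083/17416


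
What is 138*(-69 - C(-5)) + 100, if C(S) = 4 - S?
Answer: -10664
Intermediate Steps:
138*(-69 - C(-5)) + 100 = 138*(-69 - (4 - 1*(-5))) + 100 = 138*(-69 - (4 + 5)) + 100 = 138*(-69 - 1*9) + 100 = 138*(-69 - 9) + 100 = 138*(-78) + 100 = -10764 + 100 = -10664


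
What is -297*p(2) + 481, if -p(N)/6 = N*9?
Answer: 32557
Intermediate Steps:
p(N) = -54*N (p(N) = -6*N*9 = -54*N)
-297*p(2) + 481 = -(-16038)*2 + 481 = -297*(-108) + 481 = 32076 + 481 = 32557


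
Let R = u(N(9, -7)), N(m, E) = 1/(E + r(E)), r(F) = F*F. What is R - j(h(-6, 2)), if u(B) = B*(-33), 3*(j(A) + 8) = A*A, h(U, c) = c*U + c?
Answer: -1097/42 ≈ -26.119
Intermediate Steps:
h(U, c) = c + U*c (h(U, c) = U*c + c = c + U*c)
r(F) = F**2
N(m, E) = 1/(E + E**2)
j(A) = -8 + A**2/3 (j(A) = -8 + (A*A)/3 = -8 + A**2/3)
u(B) = -33*B
R = -11/14 (R = -33/((-7)*(1 - 7)) = -(-33)/(7*(-6)) = -(-33)*(-1)/(7*6) = -33*1/42 = -11/14 ≈ -0.78571)
R - j(h(-6, 2)) = -11/14 - (-8 + (2*(1 - 6))**2/3) = -11/14 - (-8 + (2*(-5))**2/3) = -11/14 - (-8 + (1/3)*(-10)**2) = -11/14 - (-8 + (1/3)*100) = -11/14 - (-8 + 100/3) = -11/14 - 1*76/3 = -11/14 - 76/3 = -1097/42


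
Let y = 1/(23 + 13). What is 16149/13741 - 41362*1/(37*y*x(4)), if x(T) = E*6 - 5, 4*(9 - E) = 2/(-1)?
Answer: -56125599/72631 ≈ -772.75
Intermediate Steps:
E = 19/2 (E = 9 - 1/(2*(-1)) = 9 - (-1)/2 = 9 - 1/4*(-2) = 9 + 1/2 = 19/2 ≈ 9.5000)
y = 1/36 ≈ 0.027778
x(T) = 52 (x(T) = (19/2)*6 - 5 = 57 - 5 = 52)
16149/13741 - 41362*1/(37*y*x(4)) = 16149/13741 - 41362/(((1/36)*52)*37) = 16149*(1/13741) - 41362/((13/9)*37) = 2307/1963 - 41362/481/9 = 2307/1963 - 41362*9/481 = 2307/1963 - 372258/481 = -56125599/72631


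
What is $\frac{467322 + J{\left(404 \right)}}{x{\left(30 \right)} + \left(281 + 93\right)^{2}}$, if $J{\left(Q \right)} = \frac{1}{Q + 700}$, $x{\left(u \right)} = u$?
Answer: $\frac{515923489}{154456224} \approx 3.3403$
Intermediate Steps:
$J{\left(Q \right)} = \frac{1}{700 + Q}$
$\frac{467322 + J{\left(404 \right)}}{x{\left(30 \right)} + \left(281 + 93\right)^{2}} = \frac{467322 + \frac{1}{700 + 404}}{30 + \left(281 + 93\right)^{2}} = \frac{467322 + \frac{1}{1104}}{30 + 374^{2}} = \frac{467322 + \frac{1}{1104}}{30 + 139876} = \frac{515923489}{1104 \cdot 139906} = \frac{515923489}{1104} \cdot \frac{1}{139906} = \frac{515923489}{154456224}$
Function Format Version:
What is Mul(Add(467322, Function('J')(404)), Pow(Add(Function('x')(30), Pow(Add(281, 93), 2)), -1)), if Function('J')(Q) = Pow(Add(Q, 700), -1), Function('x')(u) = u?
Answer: Rational(515923489, 154456224) ≈ 3.3403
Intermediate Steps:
Function('J')(Q) = Pow(Add(700, Q), -1)
Mul(Add(467322, Function('J')(404)), Pow(Add(Function('x')(30), Pow(Add(281, 93), 2)), -1)) = Mul(Add(467322, Pow(Add(700, 404), -1)), Pow(Add(30, Pow(Add(281, 93), 2)), -1)) = Mul(Add(467322, Pow(1104, -1)), Pow(Add(30, Pow(374, 2)), -1)) = Mul(Add(467322, Rational(1, 1104)), Pow(Add(30, 139876), -1)) = Mul(Rational(515923489, 1104), Pow(139906, -1)) = Mul(Rational(515923489, 1104), Rational(1, 139906)) = Rational(515923489, 154456224)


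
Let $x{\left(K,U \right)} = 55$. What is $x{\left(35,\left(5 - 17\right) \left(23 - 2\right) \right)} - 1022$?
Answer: $-967$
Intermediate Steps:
$x{\left(35,\left(5 - 17\right) \left(23 - 2\right) \right)} - 1022 = 55 - 1022 = -967$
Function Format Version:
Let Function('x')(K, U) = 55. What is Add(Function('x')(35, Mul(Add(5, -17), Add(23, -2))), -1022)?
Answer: -967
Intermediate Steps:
Add(Function('x')(35, Mul(Add(5, -17), Add(23, -2))), -1022) = Add(55, -1022) = -967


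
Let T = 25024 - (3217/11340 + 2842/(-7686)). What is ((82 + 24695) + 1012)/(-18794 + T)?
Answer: 17839282860/4309599743 ≈ 4.1394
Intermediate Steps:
T = 17310161303/691740 (T = 25024 - (3217*(1/11340) + 2842*(-1/7686)) = 25024 - (3217/11340 - 203/549) = 25024 - 1*(-59543/691740) = 25024 + 59543/691740 = 17310161303/691740 ≈ 25024.)
((82 + 24695) + 1012)/(-18794 + T) = ((82 + 24695) + 1012)/(-18794 + 17310161303/691740) = (24777 + 1012)/(4309599743/691740) = 25789*(691740/4309599743) = 17839282860/4309599743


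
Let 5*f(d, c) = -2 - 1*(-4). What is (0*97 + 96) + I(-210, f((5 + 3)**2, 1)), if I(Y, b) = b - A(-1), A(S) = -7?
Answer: 517/5 ≈ 103.40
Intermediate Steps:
f(d, c) = 2/5 (f(d, c) = (-2 - 1*(-4))/5 = (-2 + 4)/5 = (1/5)*2 = 2/5)
I(Y, b) = 7 + b (I(Y, b) = b - 1*(-7) = b + 7 = 7 + b)
(0*97 + 96) + I(-210, f((5 + 3)**2, 1)) = (0*97 + 96) + (7 + 2/5) = (0 + 96) + 37/5 = 96 + 37/5 = 517/5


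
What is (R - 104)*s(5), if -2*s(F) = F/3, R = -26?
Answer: 325/3 ≈ 108.33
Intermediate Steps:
s(F) = -F/6 (s(F) = -F/(2*3) = -F/6)
(R - 104)*s(5) = (-26 - 104)*(-⅙*5) = -130*(-⅚) = 325/3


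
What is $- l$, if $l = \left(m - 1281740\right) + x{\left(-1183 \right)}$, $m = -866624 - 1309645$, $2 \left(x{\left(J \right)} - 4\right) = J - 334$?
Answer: $\frac{6917527}{2} \approx 3.4588 \cdot 10^{6}$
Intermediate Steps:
$x{\left(J \right)} = -163 + \frac{J}{2}$ ($x{\left(J \right)} = 4 + \frac{J - 334}{2} = 4 + \frac{-334 + J}{2} = 4 + \left(-167 + \frac{J}{2}\right) = -163 + \frac{J}{2}$)
$m = -2176269$
$l = - \frac{6917527}{2}$ ($l = \left(-2176269 - 1281740\right) + \left(-163 + \frac{1}{2} \left(-1183\right)\right) = -3458009 - \frac{1509}{2} = - \frac{6917527}{2} \approx -3.4588 \cdot 10^{6}$)
$- l = \left(-1\right) \left(- \frac{6917527}{2}\right) = \frac{6917527}{2}$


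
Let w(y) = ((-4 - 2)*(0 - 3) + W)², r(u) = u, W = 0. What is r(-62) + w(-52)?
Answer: 262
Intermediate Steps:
w(y) = 324 (w(y) = ((-4 - 2)*(0 - 3) + 0)² = (-6*(-3) + 0)² = (18 + 0)² = 18² = 324)
r(-62) + w(-52) = -62 + 324 = 262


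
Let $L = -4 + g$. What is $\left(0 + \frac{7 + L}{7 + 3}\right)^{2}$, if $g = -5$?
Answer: $\frac{1}{25} \approx 0.04$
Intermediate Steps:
$L = -9$ ($L = -4 - 5 = -9$)
$\left(0 + \frac{7 + L}{7 + 3}\right)^{2} = \left(0 + \frac{7 - 9}{7 + 3}\right)^{2} = \left(0 - \frac{2}{10}\right)^{2} = \left(0 - \frac{1}{5}\right)^{2} = \left(- \frac{1}{5}\right)^{2} = \frac{1}{25}$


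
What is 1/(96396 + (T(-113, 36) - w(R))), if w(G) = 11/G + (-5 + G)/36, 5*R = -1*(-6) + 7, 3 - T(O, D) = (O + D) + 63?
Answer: 195/18799723 ≈ 1.0372e-5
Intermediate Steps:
T(O, D) = -60 - D - O (T(O, D) = 3 - ((O + D) + 63) = 3 - ((D + O) + 63) = 3 - (63 + D + O) = 3 + (-63 - D - O) = -60 - D - O)
R = 13/5 (R = (-1*(-6) + 7)/5 = (6 + 7)/5 = (1/5)*13 = 13/5 ≈ 2.6000)
w(G) = -5/36 + 11/G + G/36 (w(G) = 11/G + (-5 + G)*(1/36) = 11/G + (-5/36 + G/36) = -5/36 + 11/G + G/36)
1/(96396 + (T(-113, 36) - w(R))) = 1/(96396 + ((-60 - 1*36 - 1*(-113)) - (396 + 13*(-5 + 13/5)/5)/(36*13/5))) = 1/(96396 + ((-60 - 36 + 113) - 5*(396 + (13/5)*(-12/5))/(36*13))) = 1/(96396 + (17 - 5*(396 - 156/25)/(36*13))) = 1/(96396 + (17 - 5*9744/(36*13*25))) = 1/(96396 + (17 - 1*812/195)) = 1/(96396 + (17 - 812/195)) = 1/(96396 + 2503/195) = 1/(18799723/195) = 195/18799723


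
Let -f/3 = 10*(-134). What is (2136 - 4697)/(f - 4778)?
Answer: 2561/758 ≈ 3.3786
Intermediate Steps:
f = 4020 (f = -30*(-134) = -3*(-1340) = 4020)
(2136 - 4697)/(f - 4778) = (2136 - 4697)/(4020 - 4778) = -2561/(-758) = -2561*(-1/758) = 2561/758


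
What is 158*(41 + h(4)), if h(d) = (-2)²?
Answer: 7110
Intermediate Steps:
h(d) = 4
158*(41 + h(4)) = 158*(41 + 4) = 158*45 = 7110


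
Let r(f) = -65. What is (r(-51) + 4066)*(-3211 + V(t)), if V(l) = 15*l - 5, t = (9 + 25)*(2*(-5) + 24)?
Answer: 15699924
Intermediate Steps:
t = 476 (t = 34*(-10 + 24) = 34*14 = 476)
V(l) = -5 + 15*l
(r(-51) + 4066)*(-3211 + V(t)) = (-65 + 4066)*(-3211 + (-5 + 15*476)) = 4001*(-3211 + (-5 + 7140)) = 4001*(-3211 + 7135) = 4001*3924 = 15699924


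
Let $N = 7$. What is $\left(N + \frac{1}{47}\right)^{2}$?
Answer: $\frac{108900}{2209} \approx 49.298$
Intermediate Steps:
$\left(N + \frac{1}{47}\right)^{2} = \left(7 + \frac{1}{47}\right)^{2} = \left(\frac{330}{47}\right)^{2} = \frac{108900}{2209}$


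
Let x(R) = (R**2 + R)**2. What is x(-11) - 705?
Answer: 11395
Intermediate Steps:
x(R) = (R + R**2)**2
x(-11) - 705 = (-11)**2*(1 - 11)**2 - 705 = 121*(-10)**2 - 705 = 121*100 - 705 = 12100 - 705 = 11395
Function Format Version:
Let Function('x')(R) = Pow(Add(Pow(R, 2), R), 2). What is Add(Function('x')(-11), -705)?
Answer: 11395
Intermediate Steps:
Function('x')(R) = Pow(Add(R, Pow(R, 2)), 2)
Add(Function('x')(-11), -705) = Add(Mul(Pow(-11, 2), Pow(Add(1, -11), 2)), -705) = Add(Mul(121, Pow(-10, 2)), -705) = Add(Mul(121, 100), -705) = Add(12100, -705) = 11395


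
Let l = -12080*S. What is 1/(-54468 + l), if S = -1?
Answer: -1/42388 ≈ -2.3592e-5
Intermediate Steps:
l = 12080 (l = -12080*(-1) = 12080)
1/(-54468 + l) = 1/(-54468 + 12080) = 1/(-42388) = -1/42388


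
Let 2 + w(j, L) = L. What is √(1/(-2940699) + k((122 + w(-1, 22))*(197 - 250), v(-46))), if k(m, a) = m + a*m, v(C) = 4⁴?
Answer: I*√16726246200368040081/2940699 ≈ 1390.7*I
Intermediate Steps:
w(j, L) = -2 + L
v(C) = 256
√(1/(-2940699) + k((122 + w(-1, 22))*(197 - 250), v(-46))) = √(1/(-2940699) + ((122 + (-2 + 22))*(197 - 250))*(1 + 256)) = √(-1/2940699 + ((122 + 20)*(-53))*257) = √(-1/2940699 + (142*(-53))*257) = √(-1/2940699 - 7526*257) = √(-1/2940699 - 1934182) = √(-5687847073219/2940699) = I*√16726246200368040081/2940699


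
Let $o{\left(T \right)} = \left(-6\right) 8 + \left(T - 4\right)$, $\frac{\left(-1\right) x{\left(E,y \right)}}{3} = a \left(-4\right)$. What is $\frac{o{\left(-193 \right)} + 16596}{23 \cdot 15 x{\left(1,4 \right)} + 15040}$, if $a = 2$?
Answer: $\frac{16351}{23320} \approx 0.70116$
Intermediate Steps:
$x{\left(E,y \right)} = 24$ ($x{\left(E,y \right)} = - 3 \cdot 2 \left(-4\right) = \left(-3\right) \left(-8\right) = 24$)
$o{\left(T \right)} = -52 + T$ ($o{\left(T \right)} = -48 + \left(-4 + T\right) = -52 + T$)
$\frac{o{\left(-193 \right)} + 16596}{23 \cdot 15 x{\left(1,4 \right)} + 15040} = \frac{\left(-52 - 193\right) + 16596}{23 \cdot 15 \cdot 24 + 15040} = \frac{-245 + 16596}{345 \cdot 24 + 15040} = \frac{16351}{8280 + 15040} = \frac{16351}{23320}$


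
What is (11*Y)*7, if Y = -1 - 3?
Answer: -308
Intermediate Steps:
Y = -4
(11*Y)*7 = (11*(-4))*7 = -44*7 = -308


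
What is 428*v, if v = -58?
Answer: -24824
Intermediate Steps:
428*v = 428*(-58) = -24824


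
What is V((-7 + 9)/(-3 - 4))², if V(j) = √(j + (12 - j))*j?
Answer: 48/49 ≈ 0.97959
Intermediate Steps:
V(j) = 2*j*√3 (V(j) = √12*j = (2*√3)*j = 2*j*√3)
V((-7 + 9)/(-3 - 4))² = (2*((-7 + 9)/(-3 - 4))*√3)² = (2*(2/(-7))*√3)² = (2*(2*(-⅐))*√3)² = (2*(-2/7)*√3)² = (-4*√3/7)² = 48/49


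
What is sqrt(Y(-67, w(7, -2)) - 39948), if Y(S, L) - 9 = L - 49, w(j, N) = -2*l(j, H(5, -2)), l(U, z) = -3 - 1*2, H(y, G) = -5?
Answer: 3*I*sqrt(4442) ≈ 199.95*I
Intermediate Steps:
l(U, z) = -5 (l(U, z) = -3 - 2 = -5)
w(j, N) = 10 (w(j, N) = -2*(-5) = 10)
Y(S, L) = -40 + L (Y(S, L) = 9 + (L - 49) = 9 + (-49 + L) = -40 + L)
sqrt(Y(-67, w(7, -2)) - 39948) = sqrt((-40 + 10) - 39948) = sqrt(-30 - 39948) = sqrt(-39978) = 3*I*sqrt(4442)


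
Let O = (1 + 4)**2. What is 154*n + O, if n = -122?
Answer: -18763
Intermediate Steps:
O = 25 (O = 5**2 = 25)
154*n + O = 154*(-122) + 25 = -18788 + 25 = -18763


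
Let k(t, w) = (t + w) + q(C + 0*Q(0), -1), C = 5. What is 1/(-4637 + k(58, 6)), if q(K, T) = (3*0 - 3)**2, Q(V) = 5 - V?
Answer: -1/4564 ≈ -0.00021911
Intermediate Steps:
q(K, T) = 9 (q(K, T) = (0 - 3)**2 = (-3)**2 = 9)
k(t, w) = 9 + t + w (k(t, w) = (t + w) + 9 = 9 + t + w)
1/(-4637 + k(58, 6)) = 1/(-4637 + (9 + 58 + 6)) = 1/(-4637 + 73) = 1/(-4564) = -1/4564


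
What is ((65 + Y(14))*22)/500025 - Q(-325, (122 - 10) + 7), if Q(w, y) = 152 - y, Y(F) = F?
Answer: -16499087/500025 ≈ -32.997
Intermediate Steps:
((65 + Y(14))*22)/500025 - Q(-325, (122 - 10) + 7) = ((65 + 14)*22)/500025 - (152 - ((122 - 10) + 7)) = (79*22)*(1/500025) - (152 - (112 + 7)) = 1738*(1/500025) - (152 - 1*119) = 1738/500025 - (152 - 119) = 1738/500025 - 1*33 = 1738/500025 - 33 = -16499087/500025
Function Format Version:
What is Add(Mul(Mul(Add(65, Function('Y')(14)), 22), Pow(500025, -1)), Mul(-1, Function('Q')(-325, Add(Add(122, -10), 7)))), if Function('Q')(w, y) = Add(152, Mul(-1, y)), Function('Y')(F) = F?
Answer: Rational(-16499087, 500025) ≈ -32.997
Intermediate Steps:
Add(Mul(Mul(Add(65, Function('Y')(14)), 22), Pow(500025, -1)), Mul(-1, Function('Q')(-325, Add(Add(122, -10), 7)))) = Add(Mul(Mul(Add(65, 14), 22), Pow(500025, -1)), Mul(-1, Add(152, Mul(-1, Add(Add(122, -10), 7))))) = Add(Mul(Mul(79, 22), Rational(1, 500025)), Mul(-1, Add(152, Mul(-1, Add(112, 7))))) = Add(Mul(1738, Rational(1, 500025)), Mul(-1, Add(152, Mul(-1, 119)))) = Add(Rational(1738, 500025), Mul(-1, Add(152, -119))) = Add(Rational(1738, 500025), Mul(-1, 33)) = Add(Rational(1738, 500025), -33) = Rational(-16499087, 500025)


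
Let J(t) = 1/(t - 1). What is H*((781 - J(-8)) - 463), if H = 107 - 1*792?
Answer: -1961155/9 ≈ -2.1791e+5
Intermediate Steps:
H = -685 (H = 107 - 792 = -685)
J(t) = 1/(-1 + t)
H*((781 - J(-8)) - 463) = -685*((781 - 1/(-1 - 8)) - 463) = -685*((781 - 1/(-9)) - 463) = -685*((781 - 1*(-⅑)) - 463) = -685*((781 + ⅑) - 463) = -685*(7030/9 - 463) = -685*2863/9 = -1961155/9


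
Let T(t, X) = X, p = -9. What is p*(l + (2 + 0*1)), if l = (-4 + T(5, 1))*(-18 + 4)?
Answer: -396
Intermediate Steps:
l = 42 (l = (-4 + 1)*(-18 + 4) = -3*(-14) = 42)
p*(l + (2 + 0*1)) = -9*(42 + (2 + 0*1)) = -9*(42 + (2 + 0)) = -9*(42 + 2) = -9*44 = -396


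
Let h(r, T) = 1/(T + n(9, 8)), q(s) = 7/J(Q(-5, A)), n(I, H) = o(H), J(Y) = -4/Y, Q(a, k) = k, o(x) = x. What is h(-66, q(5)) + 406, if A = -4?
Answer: 6091/15 ≈ 406.07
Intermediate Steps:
n(I, H) = H
q(s) = 7 (q(s) = 7/((-4/(-4))) = 7/((-4*(-¼))) = 7/1 = 7*1 = 7)
h(r, T) = 1/(8 + T) (h(r, T) = 1/(T + 8) = 1/(8 + T))
h(-66, q(5)) + 406 = 1/(8 + 7) + 406 = 1/15 + 406 = 6091/15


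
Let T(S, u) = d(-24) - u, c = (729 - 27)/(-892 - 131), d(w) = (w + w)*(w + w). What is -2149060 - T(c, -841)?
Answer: -2152205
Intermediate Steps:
d(w) = 4*w² (d(w) = (2*w)*(2*w) = 4*w²)
c = -234/341 (c = 702/(-1023) = 702*(-1/1023) = -234/341 ≈ -0.68622)
T(S, u) = 2304 - u (T(S, u) = 4*(-24)² - u = 4*576 - u = 2304 - u)
-2149060 - T(c, -841) = -2149060 - (2304 - 1*(-841)) = -2149060 - (2304 + 841) = -2149060 - 1*3145 = -2149060 - 3145 = -2152205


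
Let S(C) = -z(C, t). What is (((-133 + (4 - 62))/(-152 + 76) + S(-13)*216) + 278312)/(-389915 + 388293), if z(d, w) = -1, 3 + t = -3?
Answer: -21168319/123272 ≈ -171.72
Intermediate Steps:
t = -6 (t = -3 - 3 = -6)
S(C) = 1 (S(C) = -1*(-1) = 1)
(((-133 + (4 - 62))/(-152 + 76) + S(-13)*216) + 278312)/(-389915 + 388293) = (((-133 + (4 - 62))/(-152 + 76) + 1*216) + 278312)/(-389915 + 388293) = (((-133 - 58)/(-76) + 216) + 278312)/(-1622) = ((-191*(-1/76) + 216) + 278312)*(-1/1622) = ((191/76 + 216) + 278312)*(-1/1622) = (16607/76 + 278312)*(-1/1622) = (21168319/76)*(-1/1622) = -21168319/123272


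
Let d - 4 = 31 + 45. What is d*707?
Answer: 56560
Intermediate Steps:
d = 80 (d = 4 + (31 + 45) = 4 + 76 = 80)
d*707 = 80*707 = 56560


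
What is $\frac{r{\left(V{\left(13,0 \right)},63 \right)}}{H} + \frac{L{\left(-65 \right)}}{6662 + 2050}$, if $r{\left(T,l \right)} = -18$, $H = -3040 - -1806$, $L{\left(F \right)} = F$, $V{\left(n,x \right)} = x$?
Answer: $\frac{38303}{5375304} \approx 0.0071257$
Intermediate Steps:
$H = -1234$ ($H = -3040 + 1806 = -1234$)
$\frac{r{\left(V{\left(13,0 \right)},63 \right)}}{H} + \frac{L{\left(-65 \right)}}{6662 + 2050} = - \frac{18}{-1234} - \frac{65}{6662 + 2050} = \left(-18\right) \left(- \frac{1}{1234}\right) - \frac{65}{8712} = \frac{9}{617} - \frac{65}{8712} = \frac{38303}{5375304}$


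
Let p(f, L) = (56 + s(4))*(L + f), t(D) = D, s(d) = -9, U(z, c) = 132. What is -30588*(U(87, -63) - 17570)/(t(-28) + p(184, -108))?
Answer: 66674193/443 ≈ 1.5051e+5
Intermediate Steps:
p(f, L) = 47*L + 47*f (p(f, L) = (56 - 9)*(L + f) = 47*(L + f) = 47*L + 47*f)
-30588*(U(87, -63) - 17570)/(t(-28) + p(184, -108)) = -30588*(132 - 17570)/(-28 + (47*(-108) + 47*184)) = -30588*(-17438/(-28 + (-5076 + 8648))) = -30588*(-17438/(-28 + 3572)) = -30588/(3544*(-1/17438)) = -30588/(-1772/8719) = -30588*(-8719/1772) = 66674193/443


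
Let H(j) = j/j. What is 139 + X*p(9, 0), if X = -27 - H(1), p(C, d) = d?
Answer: 139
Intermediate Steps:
H(j) = 1
X = -28 (X = -27 - 1*1 = -27 - 1 = -28)
139 + X*p(9, 0) = 139 - 28*0 = 139 + 0 = 139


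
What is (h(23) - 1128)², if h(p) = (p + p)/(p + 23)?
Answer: 1270129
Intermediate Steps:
h(p) = 2*p/(23 + p) (h(p) = (2*p)/(23 + p) = 2*p/(23 + p))
(h(23) - 1128)² = (2*23/(23 + 23) - 1128)² = (2*23/46 - 1128)² = (2*23*(1/46) - 1128)² = (1 - 1128)² = (-1127)² = 1270129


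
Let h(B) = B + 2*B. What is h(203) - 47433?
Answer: -46824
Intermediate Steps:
h(B) = 3*B
h(203) - 47433 = 3*203 - 47433 = 609 - 47433 = -46824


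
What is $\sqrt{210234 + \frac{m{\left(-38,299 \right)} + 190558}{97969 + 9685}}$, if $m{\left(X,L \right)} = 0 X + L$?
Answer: $\frac{3 \sqrt{270722560296558}}{107654} \approx 458.51$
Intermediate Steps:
$m{\left(X,L \right)} = L$ ($m{\left(X,L \right)} = 0 + L = L$)
$\sqrt{210234 + \frac{m{\left(-38,299 \right)} + 190558}{97969 + 9685}} = \sqrt{210234 + \frac{299 + 190558}{97969 + 9685}} = \sqrt{210234 + \frac{190857}{107654}} = \sqrt{\frac{22632721893}{107654}} = \frac{3 \sqrt{270722560296558}}{107654}$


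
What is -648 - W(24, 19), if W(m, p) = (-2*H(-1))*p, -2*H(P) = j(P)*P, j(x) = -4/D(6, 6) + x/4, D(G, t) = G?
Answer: -7985/12 ≈ -665.42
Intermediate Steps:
j(x) = -⅔ + x/4 (j(x) = -4/6 + x/4 = -4*⅙ + x*(¼) = -⅔ + x/4)
H(P) = -P*(-⅔ + P/4)/2 (H(P) = -(-⅔ + P/4)*P/2 = -P*(-⅔ + P/4)/2)
W(m, p) = 11*p/12 (W(m, p) = (-(-1)*(8 - 3*(-1))/12)*p = (-(-1)*(8 + 3)/12)*p = (-(-1)*11/12)*p = (-2*(-11/24))*p = 11*p/12)
-648 - W(24, 19) = -648 - 11*19/12 = -648 - 1*209/12 = -648 - 209/12 = -7985/12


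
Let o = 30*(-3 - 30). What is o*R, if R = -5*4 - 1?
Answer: 20790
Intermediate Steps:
o = -990 (o = 30*(-33) = -990)
R = -21 (R = -20 - 1 = -21)
o*R = -990*(-21) = 20790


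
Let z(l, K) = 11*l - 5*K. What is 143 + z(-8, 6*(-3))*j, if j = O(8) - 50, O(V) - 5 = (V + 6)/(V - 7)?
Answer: 81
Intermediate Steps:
O(V) = 5 + (6 + V)/(-7 + V) (O(V) = 5 + (V + 6)/(V - 7) = 5 + (6 + V)/(-7 + V))
z(l, K) = -5*K + 11*l
j = -31 (j = (-29 + 6*8)/(-7 + 8) - 50 = (-29 + 48)/1 - 50 = 1*19 - 50 = 19 - 50 = -31)
143 + z(-8, 6*(-3))*j = 143 + (-30*(-3) + 11*(-8))*(-31) = 143 + (-5*(-18) - 88)*(-31) = 143 + (90 - 88)*(-31) = 143 + 2*(-31) = 143 - 62 = 81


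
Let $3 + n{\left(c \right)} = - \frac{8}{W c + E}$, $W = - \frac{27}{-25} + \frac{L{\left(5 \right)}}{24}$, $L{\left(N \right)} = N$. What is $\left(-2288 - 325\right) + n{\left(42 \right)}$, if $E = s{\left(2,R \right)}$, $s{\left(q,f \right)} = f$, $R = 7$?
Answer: $- \frac{15987176}{6111} \approx -2616.1$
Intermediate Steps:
$W = \frac{773}{600}$ ($W = - \frac{27}{-25} + \frac{5}{24} = \left(-27\right) \left(- \frac{1}{25}\right) + 5 \cdot \frac{1}{24} = \frac{27}{25} + \frac{5}{24} = \frac{773}{600} \approx 1.2883$)
$E = 7$
$n{\left(c \right)} = -3 - \frac{8}{7 + \frac{773 c}{600}}$ ($n{\left(c \right)} = -3 - \frac{8}{\frac{773 c}{600} + 7} = -3 - \frac{8}{7 + \frac{773 c}{600}}$)
$\left(-2288 - 325\right) + n{\left(42 \right)} = \left(-2288 - 325\right) + \frac{3 \left(-5800 - 32466\right)}{4200 + 773 \cdot 42} = -2613 + \frac{3 \left(-5800 - 32466\right)}{4200 + 32466} = -2613 + 3 \cdot \frac{1}{36666} \left(-38266\right) = -2613 - \frac{19133}{6111} = - \frac{15987176}{6111}$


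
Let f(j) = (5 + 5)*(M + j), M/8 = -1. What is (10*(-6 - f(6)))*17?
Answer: 2380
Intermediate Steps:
M = -8 (M = 8*(-1) = -8)
f(j) = -80 + 10*j (f(j) = (5 + 5)*(-8 + j) = 10*(-8 + j) = -80 + 10*j)
(10*(-6 - f(6)))*17 = (10*(-6 - (-80 + 10*6)))*17 = (10*(-6 - (-80 + 60)))*17 = (10*(-6 - 1*(-20)))*17 = (10*(-6 + 20))*17 = (10*14)*17 = 140*17 = 2380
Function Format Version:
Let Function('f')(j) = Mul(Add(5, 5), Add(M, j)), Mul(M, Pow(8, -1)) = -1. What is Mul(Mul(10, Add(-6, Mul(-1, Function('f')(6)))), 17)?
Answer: 2380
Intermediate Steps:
M = -8 (M = Mul(8, -1) = -8)
Function('f')(j) = Add(-80, Mul(10, j)) (Function('f')(j) = Mul(Add(5, 5), Add(-8, j)) = Mul(10, Add(-8, j)) = Add(-80, Mul(10, j)))
Mul(Mul(10, Add(-6, Mul(-1, Function('f')(6)))), 17) = Mul(Mul(10, Add(-6, Mul(-1, Add(-80, Mul(10, 6))))), 17) = Mul(Mul(10, Add(-6, Mul(-1, Add(-80, 60)))), 17) = Mul(Mul(10, Add(-6, Mul(-1, -20))), 17) = Mul(Mul(10, Add(-6, 20)), 17) = Mul(Mul(10, 14), 17) = Mul(140, 17) = 2380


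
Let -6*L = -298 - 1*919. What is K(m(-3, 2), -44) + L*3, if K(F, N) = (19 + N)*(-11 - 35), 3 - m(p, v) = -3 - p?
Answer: 3517/2 ≈ 1758.5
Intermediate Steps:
m(p, v) = 6 + p (m(p, v) = 3 - (-3 - p) = 3 + (3 + p) = 6 + p)
K(F, N) = -874 - 46*N (K(F, N) = (19 + N)*(-46) = -874 - 46*N)
L = 1217/6 (L = -(-298 - 1*919)/6 = -(-298 - 919)/6 = -1/6*(-1217) = 1217/6 ≈ 202.83)
K(m(-3, 2), -44) + L*3 = (-874 - 46*(-44)) + (1217/6)*3 = (-874 + 2024) + 1217/2 = 1150 + 1217/2 = 3517/2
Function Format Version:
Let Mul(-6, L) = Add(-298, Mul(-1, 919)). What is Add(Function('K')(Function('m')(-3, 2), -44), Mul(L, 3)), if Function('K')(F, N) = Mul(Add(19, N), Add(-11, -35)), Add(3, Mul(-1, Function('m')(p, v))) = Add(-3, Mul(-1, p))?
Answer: Rational(3517, 2) ≈ 1758.5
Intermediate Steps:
Function('m')(p, v) = Add(6, p) (Function('m')(p, v) = Add(3, Mul(-1, Add(-3, Mul(-1, p)))) = Add(3, Add(3, p)) = Add(6, p))
Function('K')(F, N) = Add(-874, Mul(-46, N)) (Function('K')(F, N) = Mul(Add(19, N), -46) = Add(-874, Mul(-46, N)))
L = Rational(1217, 6) (L = Mul(Rational(-1, 6), Add(-298, Mul(-1, 919))) = Mul(Rational(-1, 6), Add(-298, -919)) = Mul(Rational(-1, 6), -1217) = Rational(1217, 6) ≈ 202.83)
Add(Function('K')(Function('m')(-3, 2), -44), Mul(L, 3)) = Add(Add(-874, Mul(-46, -44)), Mul(Rational(1217, 6), 3)) = Add(Add(-874, 2024), Rational(1217, 2)) = Add(1150, Rational(1217, 2)) = Rational(3517, 2)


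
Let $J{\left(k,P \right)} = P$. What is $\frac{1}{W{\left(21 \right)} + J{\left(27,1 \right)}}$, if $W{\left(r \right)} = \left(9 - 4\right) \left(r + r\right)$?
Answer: $\frac{1}{211} \approx 0.0047393$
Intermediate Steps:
$W{\left(r \right)} = 10 r$ ($W{\left(r \right)} = 5 \cdot 2 r = 10 r$)
$\frac{1}{W{\left(21 \right)} + J{\left(27,1 \right)}} = \frac{1}{10 \cdot 21 + 1} = \frac{1}{210 + 1} = \frac{1}{211}$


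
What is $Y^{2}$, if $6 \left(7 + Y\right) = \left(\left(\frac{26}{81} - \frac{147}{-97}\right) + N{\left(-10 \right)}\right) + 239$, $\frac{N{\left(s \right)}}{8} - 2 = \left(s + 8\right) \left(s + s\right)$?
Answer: $\frac{4414642221025}{555592041} \approx 7945.8$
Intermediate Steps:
$N{\left(s \right)} = 16 + 16 s \left(8 + s\right)$ ($N{\left(s \right)} = 16 + 8 \left(s + 8\right) \left(s + s\right) = 16 + 8 \left(8 + s\right) 2 s = 16 + 8 \cdot 2 s \left(8 + s\right) = 16 + 16 s \left(8 + s\right)$)
$Y = \frac{2101105}{23571}$ ($Y = -7 + \frac{\left(\left(\frac{26}{81} - \frac{147}{-97}\right) + \left(16 + 16 \left(-10\right)^{2} + 128 \left(-10\right)\right)\right) + 239}{6} = -7 + \frac{\left(\left(26 \cdot \frac{1}{81} - - \frac{147}{97}\right) + \left(16 + 16 \cdot 100 - 1280\right)\right) + 239}{6} = -7 + \frac{\left(\left(\frac{26}{81} + \frac{147}{97}\right) + \left(16 + 1600 - 1280\right)\right) + 239}{6} = -7 + \frac{\left(\frac{14429}{7857} + 336\right) + 239}{6} = -7 + \frac{\frac{2654381}{7857} + 239}{6} = -7 + \frac{1}{6} \cdot \frac{4532204}{7857} = -7 + \frac{2266102}{23571} = \frac{2101105}{23571} \approx 89.139$)
$Y^{2} = \left(\frac{2101105}{23571}\right)^{2} = \frac{4414642221025}{555592041}$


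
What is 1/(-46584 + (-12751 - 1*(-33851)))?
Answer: -1/25484 ≈ -3.9240e-5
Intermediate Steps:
1/(-46584 + (-12751 - 1*(-33851))) = 1/(-46584 + (-12751 + 33851)) = 1/(-46584 + 21100) = 1/(-25484) = -1/25484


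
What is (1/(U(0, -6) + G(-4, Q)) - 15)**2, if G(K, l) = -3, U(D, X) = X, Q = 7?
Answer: 18496/81 ≈ 228.35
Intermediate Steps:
(1/(U(0, -6) + G(-4, Q)) - 15)**2 = (1/(-6 - 3) - 15)**2 = (1/(-9) - 15)**2 = (-1/9 - 15)**2 = (-136/9)**2 = 18496/81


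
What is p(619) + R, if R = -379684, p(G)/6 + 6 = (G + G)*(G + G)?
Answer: 8816144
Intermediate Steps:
p(G) = -36 + 24*G² (p(G) = -36 + 6*((G + G)*(G + G)) = -36 + 6*((2*G)*(2*G)) = -36 + 6*(4*G²) = -36 + 24*G²)
p(619) + R = (-36 + 24*619²) - 379684 = (-36 + 24*383161) - 379684 = (-36 + 9195864) - 379684 = 9195828 - 379684 = 8816144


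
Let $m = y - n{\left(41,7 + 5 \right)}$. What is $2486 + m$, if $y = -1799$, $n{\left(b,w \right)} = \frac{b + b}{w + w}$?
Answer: $\frac{8203}{12} \approx 683.58$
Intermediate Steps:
$n{\left(b,w \right)} = \frac{b}{w}$ ($n{\left(b,w \right)} = \frac{2 b}{2 w} = 2 b \frac{1}{2 w} = \frac{b}{w}$)
$m = - \frac{21629}{12}$ ($m = -1799 - \frac{41}{7 + 5} = -1799 - \frac{41}{12} = - \frac{21629}{12} \approx -1802.4$)
$2486 + m = 2486 - \frac{21629}{12} = \frac{8203}{12}$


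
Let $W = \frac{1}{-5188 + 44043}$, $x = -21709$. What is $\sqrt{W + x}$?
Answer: $\frac{i \sqrt{32774316602870}}{38855} \approx 147.34 i$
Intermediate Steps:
$W = \frac{1}{38855} \approx 2.5737 \cdot 10^{-5}$
$\sqrt{W + x} = \sqrt{\frac{1}{38855} - 21709} = \sqrt{- \frac{843503194}{38855}} = \frac{i \sqrt{32774316602870}}{38855}$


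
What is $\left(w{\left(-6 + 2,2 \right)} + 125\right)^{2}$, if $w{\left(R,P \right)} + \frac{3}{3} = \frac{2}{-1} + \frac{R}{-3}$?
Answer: $\frac{136900}{9} \approx 15211.0$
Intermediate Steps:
$w{\left(R,P \right)} = -3 - \frac{R}{3}$ ($w{\left(R,P \right)} = -1 + \left(\frac{2}{-1} + \frac{R}{-3}\right) = -1 + \left(2 \left(-1\right) + R \left(- \frac{1}{3}\right)\right) = -1 - \left(2 + \frac{R}{3}\right) = -3 - \frac{R}{3}$)
$\left(w{\left(-6 + 2,2 \right)} + 125\right)^{2} = \left(\left(-3 - \frac{-6 + 2}{3}\right) + 125\right)^{2} = \left(\left(-3 - - \frac{4}{3}\right) + 125\right)^{2} = \left(\left(-3 + \frac{4}{3}\right) + 125\right)^{2} = \left(- \frac{5}{3} + 125\right)^{2} = \left(\frac{370}{3}\right)^{2} = \frac{136900}{9}$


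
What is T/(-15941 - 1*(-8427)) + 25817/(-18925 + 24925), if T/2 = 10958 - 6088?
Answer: 67774469/22542000 ≈ 3.0066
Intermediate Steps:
T = 9740 (T = 2*(10958 - 6088) = 2*4870 = 9740)
T/(-15941 - 1*(-8427)) + 25817/(-18925 + 24925) = 9740/(-15941 - 1*(-8427)) + 25817/(-18925 + 24925) = 9740/(-15941 + 8427) + 25817/6000 = 9740/(-7514) + 25817*(1/6000) = 9740*(-1/7514) + 25817/6000 = -4870/3757 + 25817/6000 = 67774469/22542000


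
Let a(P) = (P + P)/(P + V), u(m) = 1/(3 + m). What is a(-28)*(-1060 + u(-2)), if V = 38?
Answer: 29652/5 ≈ 5930.4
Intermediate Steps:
a(P) = 2*P/(38 + P) (a(P) = (P + P)/(P + 38) = (2*P)/(38 + P) = 2*P/(38 + P))
a(-28)*(-1060 + u(-2)) = (2*(-28)/(38 - 28))*(-1060 + 1/(3 - 2)) = (2*(-28)/10)*(-1060 + 1/1) = (2*(-28)*(⅒))*(-1060 + 1) = -28/5*(-1059) = 29652/5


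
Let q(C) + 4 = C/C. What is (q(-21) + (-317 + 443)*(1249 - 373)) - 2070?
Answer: 108303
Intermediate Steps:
q(C) = -3 (q(C) = -4 + C/C = -4 + 1 = -3)
(q(-21) + (-317 + 443)*(1249 - 373)) - 2070 = (-3 + (-317 + 443)*(1249 - 373)) - 2070 = (-3 + 126*876) - 2070 = (-3 + 110376) - 2070 = 110373 - 2070 = 108303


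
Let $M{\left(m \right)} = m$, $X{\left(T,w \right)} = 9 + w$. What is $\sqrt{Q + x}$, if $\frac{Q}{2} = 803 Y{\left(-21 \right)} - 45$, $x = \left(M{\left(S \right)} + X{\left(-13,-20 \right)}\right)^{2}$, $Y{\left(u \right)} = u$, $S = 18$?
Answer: $i \sqrt{33767} \approx 183.76 i$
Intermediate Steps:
$x = 49$ ($x = \left(18 + \left(9 - 20\right)\right)^{2} = \left(18 - 11\right)^{2} = 7^{2} = 49$)
$Q = -33816$ ($Q = 2 \left(803 \left(-21\right) - 45\right) = 2 \left(-16863 - 45\right) = 2 \left(-16908\right) = -33816$)
$\sqrt{Q + x} = \sqrt{-33816 + 49} = \sqrt{-33767} = i \sqrt{33767}$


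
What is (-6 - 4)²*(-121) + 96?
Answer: -12004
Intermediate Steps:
(-6 - 4)²*(-121) + 96 = (-10)²*(-121) + 96 = 100*(-121) + 96 = -12100 + 96 = -12004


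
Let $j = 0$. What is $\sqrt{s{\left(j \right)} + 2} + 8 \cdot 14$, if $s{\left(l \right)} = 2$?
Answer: $114$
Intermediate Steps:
$\sqrt{s{\left(j \right)} + 2} + 8 \cdot 14 = \sqrt{2 + 2} + 8 \cdot 14 = \sqrt{4} + 112 = 2 + 112 = 114$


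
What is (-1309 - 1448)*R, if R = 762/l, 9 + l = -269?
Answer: 1050417/139 ≈ 7557.0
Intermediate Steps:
l = -278 (l = -9 - 269 = -278)
R = -381/139 (R = 762/(-278) = 762*(-1/278) = -381/139 ≈ -2.7410)
(-1309 - 1448)*R = (-1309 - 1448)*(-381/139) = -2757*(-381/139) = 1050417/139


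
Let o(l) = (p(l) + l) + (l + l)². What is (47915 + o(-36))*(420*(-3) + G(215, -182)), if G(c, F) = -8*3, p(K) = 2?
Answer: -68135460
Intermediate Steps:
G(c, F) = -24
o(l) = 2 + l + 4*l² (o(l) = (2 + l) + (l + l)² = (2 + l) + (2*l)² = (2 + l) + 4*l² = 2 + l + 4*l²)
(47915 + o(-36))*(420*(-3) + G(215, -182)) = (47915 + (2 - 36 + 4*(-36)²))*(420*(-3) - 24) = (47915 + (2 - 36 + 4*1296))*(-1260 - 24) = (47915 + (2 - 36 + 5184))*(-1284) = (47915 + 5150)*(-1284) = 53065*(-1284) = -68135460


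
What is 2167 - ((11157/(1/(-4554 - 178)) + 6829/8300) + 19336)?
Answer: 438055359671/8300 ≈ 5.2778e+7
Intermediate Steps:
2167 - ((11157/(1/(-4554 - 178)) + 6829/8300) + 19336) = 2167 - ((11157/(1/(-4732)) + 6829*(1/8300)) + 19336) = 2167 - ((11157/(-1/4732) + 6829/8300) + 19336) = 2167 - ((11157*(-4732) + 6829/8300) + 19336) = 2167 - ((-52794924 + 6829/8300) + 19336) = 2167 - (-438197862371/8300 + 19336) = 2167 - 1*(-438037373571/8300) = 2167 + 438037373571/8300 = 438055359671/8300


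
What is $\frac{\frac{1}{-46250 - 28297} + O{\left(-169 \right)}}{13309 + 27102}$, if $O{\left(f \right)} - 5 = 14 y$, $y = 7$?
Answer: $\frac{7678340}{3012518817} \approx 0.0025488$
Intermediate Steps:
$O{\left(f \right)} = 103$ ($O{\left(f \right)} = 5 + 14 \cdot 7 = 5 + 98 = 103$)
$\frac{\frac{1}{-46250 - 28297} + O{\left(-169 \right)}}{13309 + 27102} = \frac{\frac{1}{-46250 - 28297} + 103}{13309 + 27102} = \frac{\frac{1}{-74547} + 103}{40411} = \left(- \frac{1}{74547} + 103\right) \frac{1}{40411} = \frac{7678340}{74547} \cdot \frac{1}{40411} = \frac{7678340}{3012518817}$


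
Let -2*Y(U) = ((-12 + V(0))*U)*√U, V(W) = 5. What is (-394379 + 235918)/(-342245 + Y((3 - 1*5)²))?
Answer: 158461/342217 ≈ 0.46304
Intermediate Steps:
Y(U) = 7*U^(3/2)/2 (Y(U) = -(-12 + 5)*U*√U/2 = -(-7*U)*√U/2 = -(-7)*U^(3/2)/2 = 7*U^(3/2)/2)
(-394379 + 235918)/(-342245 + Y((3 - 1*5)²)) = (-394379 + 235918)/(-342245 + 7*((3 - 1*5)²)^(3/2)/2) = -158461/(-342245 + 7*((3 - 5)²)^(3/2)/2) = -158461/(-342245 + 7*((-2)²)^(3/2)/2) = -158461/(-342245 + 7*4^(3/2)/2) = -158461/(-342245 + (7/2)*8) = -158461/(-342245 + 28) = -158461/(-342217) = -158461*(-1/342217) = 158461/342217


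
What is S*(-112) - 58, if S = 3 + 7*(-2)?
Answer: 1174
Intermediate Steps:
S = -11 (S = 3 - 14 = -11)
S*(-112) - 58 = -11*(-112) - 58 = 1232 - 58 = 1174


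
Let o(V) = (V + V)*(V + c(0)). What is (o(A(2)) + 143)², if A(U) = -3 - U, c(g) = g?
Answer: 37249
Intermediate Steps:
o(V) = 2*V² (o(V) = (V + V)*(V + 0) = (2*V)*V = 2*V²)
(o(A(2)) + 143)² = (2*(-3 - 1*2)² + 143)² = (2*(-3 - 2)² + 143)² = (2*(-5)² + 143)² = (2*25 + 143)² = (50 + 143)² = 193² = 37249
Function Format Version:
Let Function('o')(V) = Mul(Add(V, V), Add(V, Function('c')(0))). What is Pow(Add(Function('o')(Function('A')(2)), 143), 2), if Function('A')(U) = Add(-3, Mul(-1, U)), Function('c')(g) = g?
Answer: 37249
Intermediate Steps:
Function('o')(V) = Mul(2, Pow(V, 2)) (Function('o')(V) = Mul(Add(V, V), Add(V, 0)) = Mul(Mul(2, V), V) = Mul(2, Pow(V, 2)))
Pow(Add(Function('o')(Function('A')(2)), 143), 2) = Pow(Add(Mul(2, Pow(Add(-3, Mul(-1, 2)), 2)), 143), 2) = Pow(Add(Mul(2, Pow(Add(-3, -2), 2)), 143), 2) = Pow(Add(Mul(2, Pow(-5, 2)), 143), 2) = Pow(Add(Mul(2, 25), 143), 2) = Pow(Add(50, 143), 2) = Pow(193, 2) = 37249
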